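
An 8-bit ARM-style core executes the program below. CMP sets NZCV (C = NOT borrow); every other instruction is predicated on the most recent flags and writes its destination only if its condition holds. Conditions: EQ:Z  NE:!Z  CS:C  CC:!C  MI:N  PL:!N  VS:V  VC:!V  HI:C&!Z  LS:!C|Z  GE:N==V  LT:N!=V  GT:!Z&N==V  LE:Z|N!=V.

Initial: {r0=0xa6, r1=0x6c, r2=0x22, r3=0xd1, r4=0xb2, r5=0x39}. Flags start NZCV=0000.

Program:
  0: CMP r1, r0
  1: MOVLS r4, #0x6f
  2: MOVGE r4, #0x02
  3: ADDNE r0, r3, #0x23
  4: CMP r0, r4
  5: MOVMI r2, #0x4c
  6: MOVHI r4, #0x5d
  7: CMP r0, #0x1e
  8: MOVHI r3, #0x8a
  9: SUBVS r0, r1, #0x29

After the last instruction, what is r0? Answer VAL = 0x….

VAL = 0xf4

0: ✓ CMP  NZCV=1001
1: ✓ MOVLS  r4←0x6f
2: ✓ MOVGE  r4←0x02
3: ✓ ADDNE  r0←0xf4
4: ✓ CMP  NZCV=1010
5: ✓ MOVMI  r2←0x4c
6: ✓ MOVHI  r4←0x5d
7: ✓ CMP  NZCV=1010
8: ✓ MOVHI  r3←0x8a
9: · SUBVS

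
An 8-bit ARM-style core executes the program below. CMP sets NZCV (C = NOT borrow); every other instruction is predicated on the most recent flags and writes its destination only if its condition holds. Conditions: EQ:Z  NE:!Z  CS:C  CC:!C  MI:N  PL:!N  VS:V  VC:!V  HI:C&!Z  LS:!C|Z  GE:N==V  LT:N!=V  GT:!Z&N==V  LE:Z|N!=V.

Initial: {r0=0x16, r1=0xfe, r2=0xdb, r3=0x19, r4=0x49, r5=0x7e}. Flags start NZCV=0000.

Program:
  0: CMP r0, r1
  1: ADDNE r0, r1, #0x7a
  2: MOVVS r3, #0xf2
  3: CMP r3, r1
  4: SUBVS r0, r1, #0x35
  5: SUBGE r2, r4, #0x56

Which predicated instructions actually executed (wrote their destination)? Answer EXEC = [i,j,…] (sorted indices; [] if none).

EXEC = [1,5]

0: ✓ CMP  NZCV=0000
1: ✓ ADDNE  r0←0x78
2: · MOVVS
3: ✓ CMP  NZCV=0000
4: · SUBVS
5: ✓ SUBGE  r2←0xf3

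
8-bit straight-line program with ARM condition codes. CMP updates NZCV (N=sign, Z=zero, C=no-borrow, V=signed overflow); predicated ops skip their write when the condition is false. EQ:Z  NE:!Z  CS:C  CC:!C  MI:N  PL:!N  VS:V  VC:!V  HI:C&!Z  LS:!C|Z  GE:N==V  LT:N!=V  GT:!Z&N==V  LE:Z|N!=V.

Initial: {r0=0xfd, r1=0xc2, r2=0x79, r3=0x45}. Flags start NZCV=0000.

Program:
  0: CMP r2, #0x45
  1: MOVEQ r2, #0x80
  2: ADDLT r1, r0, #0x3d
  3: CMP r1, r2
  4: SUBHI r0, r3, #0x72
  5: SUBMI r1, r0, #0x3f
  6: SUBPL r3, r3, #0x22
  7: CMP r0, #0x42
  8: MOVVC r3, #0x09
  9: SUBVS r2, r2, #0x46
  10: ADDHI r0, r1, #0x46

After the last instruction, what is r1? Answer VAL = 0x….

VAL = 0xc2

[0] flags=0010 → (cmp)
[1] flags=0010 EQ?F → skip
[2] flags=0010 LT?F → skip
[3] flags=0011 → (cmp)
[4] flags=0011 HI?T → r0=0xd3
[5] flags=0011 MI?F → skip
[6] flags=0011 PL?T → r3=0x23
[7] flags=1010 → (cmp)
[8] flags=1010 VC?T → r3=0x09
[9] flags=1010 VS?F → skip
[10] flags=1010 HI?T → r0=0x08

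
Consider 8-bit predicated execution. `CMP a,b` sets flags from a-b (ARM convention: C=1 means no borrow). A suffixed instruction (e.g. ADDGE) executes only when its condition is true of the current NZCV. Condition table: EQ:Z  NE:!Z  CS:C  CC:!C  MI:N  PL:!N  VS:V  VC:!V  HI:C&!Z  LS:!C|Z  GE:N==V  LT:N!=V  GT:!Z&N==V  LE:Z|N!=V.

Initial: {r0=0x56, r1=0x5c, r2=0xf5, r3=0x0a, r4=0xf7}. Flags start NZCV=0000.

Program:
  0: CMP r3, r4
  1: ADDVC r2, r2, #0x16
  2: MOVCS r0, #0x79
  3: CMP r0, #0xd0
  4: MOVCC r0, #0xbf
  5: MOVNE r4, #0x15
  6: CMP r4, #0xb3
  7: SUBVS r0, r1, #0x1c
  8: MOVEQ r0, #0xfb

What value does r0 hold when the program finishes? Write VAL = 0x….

VAL = 0xbf

0: ✓ CMP  NZCV=0000
1: ✓ ADDVC  r2←0x0b
2: · MOVCS
3: ✓ CMP  NZCV=1001
4: ✓ MOVCC  r0←0xbf
5: ✓ MOVNE  r4←0x15
6: ✓ CMP  NZCV=0000
7: · SUBVS
8: · MOVEQ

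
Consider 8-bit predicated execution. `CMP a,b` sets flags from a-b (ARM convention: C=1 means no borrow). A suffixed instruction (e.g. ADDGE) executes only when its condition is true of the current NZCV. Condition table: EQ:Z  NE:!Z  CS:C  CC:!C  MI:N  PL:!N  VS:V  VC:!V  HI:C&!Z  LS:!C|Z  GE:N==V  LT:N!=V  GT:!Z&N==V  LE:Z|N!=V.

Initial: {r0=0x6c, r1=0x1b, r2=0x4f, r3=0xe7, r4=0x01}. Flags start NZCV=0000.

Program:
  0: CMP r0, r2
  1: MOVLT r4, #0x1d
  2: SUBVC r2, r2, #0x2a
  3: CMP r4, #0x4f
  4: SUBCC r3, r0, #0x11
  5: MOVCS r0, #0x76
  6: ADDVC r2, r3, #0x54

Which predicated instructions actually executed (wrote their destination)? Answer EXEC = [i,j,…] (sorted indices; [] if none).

EXEC = [2,4,6]

[0] flags=0010 → (cmp)
[1] flags=0010 LT?F → skip
[2] flags=0010 VC?T → r2=0x25
[3] flags=1000 → (cmp)
[4] flags=1000 CC?T → r3=0x5b
[5] flags=1000 CS?F → skip
[6] flags=1000 VC?T → r2=0xaf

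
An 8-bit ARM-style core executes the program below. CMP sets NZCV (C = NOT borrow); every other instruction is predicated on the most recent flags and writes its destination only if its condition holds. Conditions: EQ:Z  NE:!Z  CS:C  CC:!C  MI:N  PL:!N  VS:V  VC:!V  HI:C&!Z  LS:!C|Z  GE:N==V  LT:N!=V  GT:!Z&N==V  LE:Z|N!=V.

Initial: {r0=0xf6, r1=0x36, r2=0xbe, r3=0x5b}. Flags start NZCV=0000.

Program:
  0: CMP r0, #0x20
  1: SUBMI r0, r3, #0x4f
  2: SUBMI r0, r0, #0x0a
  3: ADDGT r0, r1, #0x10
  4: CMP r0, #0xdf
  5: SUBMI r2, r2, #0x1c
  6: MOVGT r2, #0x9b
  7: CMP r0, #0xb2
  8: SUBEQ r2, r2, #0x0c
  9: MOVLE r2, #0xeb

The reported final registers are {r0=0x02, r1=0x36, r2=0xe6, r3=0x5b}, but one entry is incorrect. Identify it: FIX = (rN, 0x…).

[0] flags=1010 → (cmp)
[1] flags=1010 MI?T → r0=0x0c
[2] flags=1010 MI?T → r0=0x02
[3] flags=1010 GT?F → skip
[4] flags=0000 → (cmp)
[5] flags=0000 MI?F → skip
[6] flags=0000 GT?T → r2=0x9b
[7] flags=0000 → (cmp)
[8] flags=0000 EQ?F → skip
[9] flags=0000 LE?F → skip

FIX = (r2, 0x9b)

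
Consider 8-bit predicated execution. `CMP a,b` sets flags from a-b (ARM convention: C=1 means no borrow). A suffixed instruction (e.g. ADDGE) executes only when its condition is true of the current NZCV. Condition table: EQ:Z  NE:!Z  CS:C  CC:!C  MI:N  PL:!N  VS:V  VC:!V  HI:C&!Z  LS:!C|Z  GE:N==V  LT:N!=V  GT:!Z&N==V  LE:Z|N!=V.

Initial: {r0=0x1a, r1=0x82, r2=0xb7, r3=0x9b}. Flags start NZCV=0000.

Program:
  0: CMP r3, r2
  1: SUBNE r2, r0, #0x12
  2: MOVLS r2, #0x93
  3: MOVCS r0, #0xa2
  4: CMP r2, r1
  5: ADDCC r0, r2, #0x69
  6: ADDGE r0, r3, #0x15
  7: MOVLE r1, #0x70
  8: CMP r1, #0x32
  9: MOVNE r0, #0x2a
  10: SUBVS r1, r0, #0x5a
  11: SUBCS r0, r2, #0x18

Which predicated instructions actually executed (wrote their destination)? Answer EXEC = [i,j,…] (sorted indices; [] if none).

[0] flags=1000 → (cmp)
[1] flags=1000 NE?T → r2=0x08
[2] flags=1000 LS?T → r2=0x93
[3] flags=1000 CS?F → skip
[4] flags=0010 → (cmp)
[5] flags=0010 CC?F → skip
[6] flags=0010 GE?T → r0=0xb0
[7] flags=0010 LE?F → skip
[8] flags=0011 → (cmp)
[9] flags=0011 NE?T → r0=0x2a
[10] flags=0011 VS?T → r1=0xd0
[11] flags=0011 CS?T → r0=0x7b

EXEC = [1,2,6,9,10,11]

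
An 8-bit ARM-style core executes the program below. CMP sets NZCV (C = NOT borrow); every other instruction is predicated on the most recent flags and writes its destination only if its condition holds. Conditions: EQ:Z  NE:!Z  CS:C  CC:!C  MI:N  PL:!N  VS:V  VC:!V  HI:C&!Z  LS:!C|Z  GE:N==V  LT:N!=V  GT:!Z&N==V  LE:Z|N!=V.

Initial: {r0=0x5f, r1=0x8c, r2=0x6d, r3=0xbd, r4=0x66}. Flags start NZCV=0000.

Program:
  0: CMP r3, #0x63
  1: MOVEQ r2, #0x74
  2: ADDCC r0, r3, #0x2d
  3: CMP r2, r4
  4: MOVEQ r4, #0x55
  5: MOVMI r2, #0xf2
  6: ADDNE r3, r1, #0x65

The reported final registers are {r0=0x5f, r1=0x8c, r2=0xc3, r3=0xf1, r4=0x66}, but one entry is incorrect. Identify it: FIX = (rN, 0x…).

FIX = (r2, 0x6d)

[0] flags=0011 → (cmp)
[1] flags=0011 EQ?F → skip
[2] flags=0011 CC?F → skip
[3] flags=0010 → (cmp)
[4] flags=0010 EQ?F → skip
[5] flags=0010 MI?F → skip
[6] flags=0010 NE?T → r3=0xf1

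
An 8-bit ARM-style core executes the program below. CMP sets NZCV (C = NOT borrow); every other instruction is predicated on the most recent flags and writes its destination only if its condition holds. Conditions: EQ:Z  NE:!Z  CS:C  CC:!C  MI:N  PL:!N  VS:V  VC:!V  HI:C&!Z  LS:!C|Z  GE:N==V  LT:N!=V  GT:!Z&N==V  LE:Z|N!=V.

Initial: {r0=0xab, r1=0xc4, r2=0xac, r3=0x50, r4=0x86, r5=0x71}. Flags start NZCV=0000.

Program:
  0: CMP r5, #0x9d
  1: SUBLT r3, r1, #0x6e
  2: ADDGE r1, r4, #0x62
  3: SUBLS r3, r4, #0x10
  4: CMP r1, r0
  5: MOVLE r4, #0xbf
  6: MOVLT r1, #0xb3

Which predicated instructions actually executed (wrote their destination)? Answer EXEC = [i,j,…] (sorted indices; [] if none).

EXEC = [2,3]

0: ✓ CMP  NZCV=1001
1: · SUBLT
2: ✓ ADDGE  r1←0xe8
3: ✓ SUBLS  r3←0x76
4: ✓ CMP  NZCV=0010
5: · MOVLE
6: · MOVLT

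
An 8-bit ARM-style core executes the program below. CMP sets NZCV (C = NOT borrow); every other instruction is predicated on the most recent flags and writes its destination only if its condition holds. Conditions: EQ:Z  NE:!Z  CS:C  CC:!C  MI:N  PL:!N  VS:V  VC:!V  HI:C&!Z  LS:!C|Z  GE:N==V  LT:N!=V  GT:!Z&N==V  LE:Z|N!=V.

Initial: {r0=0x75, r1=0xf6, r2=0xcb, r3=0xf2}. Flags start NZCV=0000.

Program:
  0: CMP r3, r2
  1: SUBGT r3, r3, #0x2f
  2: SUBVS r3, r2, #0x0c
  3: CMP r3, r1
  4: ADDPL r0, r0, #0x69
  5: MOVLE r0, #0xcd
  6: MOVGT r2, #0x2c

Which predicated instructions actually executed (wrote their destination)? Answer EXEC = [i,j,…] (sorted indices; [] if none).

0: ✓ CMP  NZCV=0010
1: ✓ SUBGT  r3←0xc3
2: · SUBVS
3: ✓ CMP  NZCV=1000
4: · ADDPL
5: ✓ MOVLE  r0←0xcd
6: · MOVGT

EXEC = [1,5]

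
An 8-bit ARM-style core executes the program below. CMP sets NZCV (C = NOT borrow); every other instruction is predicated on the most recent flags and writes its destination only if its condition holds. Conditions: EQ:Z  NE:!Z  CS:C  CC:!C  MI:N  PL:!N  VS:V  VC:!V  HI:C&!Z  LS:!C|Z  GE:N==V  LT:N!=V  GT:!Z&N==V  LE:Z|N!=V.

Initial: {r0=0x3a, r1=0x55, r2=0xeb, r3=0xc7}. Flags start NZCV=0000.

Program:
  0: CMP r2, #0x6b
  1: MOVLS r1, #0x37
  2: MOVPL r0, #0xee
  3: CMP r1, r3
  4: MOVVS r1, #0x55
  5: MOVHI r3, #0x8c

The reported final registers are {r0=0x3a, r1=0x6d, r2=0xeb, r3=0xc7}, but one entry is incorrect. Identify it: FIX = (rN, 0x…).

[0] flags=1010 → (cmp)
[1] flags=1010 LS?F → skip
[2] flags=1010 PL?F → skip
[3] flags=1001 → (cmp)
[4] flags=1001 VS?T → r1=0x55
[5] flags=1001 HI?F → skip

FIX = (r1, 0x55)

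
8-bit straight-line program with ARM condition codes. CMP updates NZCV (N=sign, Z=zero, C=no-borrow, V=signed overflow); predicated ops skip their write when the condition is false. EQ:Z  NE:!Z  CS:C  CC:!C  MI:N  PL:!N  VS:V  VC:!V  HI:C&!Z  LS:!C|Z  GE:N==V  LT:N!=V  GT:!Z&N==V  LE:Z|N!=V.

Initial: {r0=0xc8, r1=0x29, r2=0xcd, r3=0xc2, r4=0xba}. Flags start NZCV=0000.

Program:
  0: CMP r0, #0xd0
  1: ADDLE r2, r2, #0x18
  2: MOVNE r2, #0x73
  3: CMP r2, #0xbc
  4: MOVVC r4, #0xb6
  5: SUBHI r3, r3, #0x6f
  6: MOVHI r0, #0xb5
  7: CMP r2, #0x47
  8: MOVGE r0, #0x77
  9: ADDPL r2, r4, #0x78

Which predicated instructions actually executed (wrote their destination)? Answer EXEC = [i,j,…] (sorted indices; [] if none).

0: ✓ CMP  NZCV=1000
1: ✓ ADDLE  r2←0xe5
2: ✓ MOVNE  r2←0x73
3: ✓ CMP  NZCV=1001
4: · MOVVC
5: · SUBHI
6: · MOVHI
7: ✓ CMP  NZCV=0010
8: ✓ MOVGE  r0←0x77
9: ✓ ADDPL  r2←0x32

EXEC = [1,2,8,9]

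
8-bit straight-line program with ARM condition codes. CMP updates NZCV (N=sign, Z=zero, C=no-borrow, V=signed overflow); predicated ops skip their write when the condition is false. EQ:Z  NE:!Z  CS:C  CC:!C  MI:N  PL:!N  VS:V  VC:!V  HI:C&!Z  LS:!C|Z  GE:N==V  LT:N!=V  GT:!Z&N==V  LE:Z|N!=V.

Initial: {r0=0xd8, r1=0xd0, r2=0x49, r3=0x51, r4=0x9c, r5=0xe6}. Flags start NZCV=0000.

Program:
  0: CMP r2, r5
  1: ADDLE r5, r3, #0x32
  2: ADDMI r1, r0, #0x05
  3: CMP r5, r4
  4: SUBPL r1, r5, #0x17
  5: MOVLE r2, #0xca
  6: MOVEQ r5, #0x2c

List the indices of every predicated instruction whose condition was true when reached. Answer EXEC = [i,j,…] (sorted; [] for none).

[0] flags=0000 → (cmp)
[1] flags=0000 LE?F → skip
[2] flags=0000 MI?F → skip
[3] flags=0010 → (cmp)
[4] flags=0010 PL?T → r1=0xcf
[5] flags=0010 LE?F → skip
[6] flags=0010 EQ?F → skip

EXEC = [4]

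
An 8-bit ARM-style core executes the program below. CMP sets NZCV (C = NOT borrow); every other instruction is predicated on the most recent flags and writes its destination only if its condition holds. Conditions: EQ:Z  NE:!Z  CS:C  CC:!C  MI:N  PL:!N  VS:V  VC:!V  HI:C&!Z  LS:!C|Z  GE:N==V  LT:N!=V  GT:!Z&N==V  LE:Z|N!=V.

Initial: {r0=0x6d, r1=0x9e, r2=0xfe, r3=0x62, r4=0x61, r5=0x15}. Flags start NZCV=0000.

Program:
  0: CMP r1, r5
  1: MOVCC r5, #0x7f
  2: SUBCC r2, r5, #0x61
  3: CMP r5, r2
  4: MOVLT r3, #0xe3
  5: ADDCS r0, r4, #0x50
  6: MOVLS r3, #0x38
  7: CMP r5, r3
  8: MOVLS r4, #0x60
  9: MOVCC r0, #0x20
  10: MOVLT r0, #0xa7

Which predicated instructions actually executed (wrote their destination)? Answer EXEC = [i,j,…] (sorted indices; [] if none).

0: ✓ CMP  NZCV=1010
1: · MOVCC
2: · SUBCC
3: ✓ CMP  NZCV=0000
4: · MOVLT
5: · ADDCS
6: ✓ MOVLS  r3←0x38
7: ✓ CMP  NZCV=1000
8: ✓ MOVLS  r4←0x60
9: ✓ MOVCC  r0←0x20
10: ✓ MOVLT  r0←0xa7

EXEC = [6,8,9,10]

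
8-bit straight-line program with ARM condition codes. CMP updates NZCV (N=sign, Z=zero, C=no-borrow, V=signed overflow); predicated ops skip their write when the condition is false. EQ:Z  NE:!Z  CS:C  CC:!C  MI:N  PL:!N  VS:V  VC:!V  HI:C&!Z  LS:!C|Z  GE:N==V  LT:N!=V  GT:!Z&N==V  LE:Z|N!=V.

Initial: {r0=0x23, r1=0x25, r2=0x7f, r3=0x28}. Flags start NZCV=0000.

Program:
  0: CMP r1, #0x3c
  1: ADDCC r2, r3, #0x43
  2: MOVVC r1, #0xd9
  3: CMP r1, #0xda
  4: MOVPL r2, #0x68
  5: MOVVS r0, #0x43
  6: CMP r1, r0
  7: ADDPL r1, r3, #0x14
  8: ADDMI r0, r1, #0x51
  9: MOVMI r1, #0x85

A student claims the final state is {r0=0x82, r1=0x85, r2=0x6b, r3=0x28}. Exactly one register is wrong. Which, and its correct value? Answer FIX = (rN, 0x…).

0: ✓ CMP  NZCV=1000
1: ✓ ADDCC  r2←0x6b
2: ✓ MOVVC  r1←0xd9
3: ✓ CMP  NZCV=1000
4: · MOVPL
5: · MOVVS
6: ✓ CMP  NZCV=1010
7: · ADDPL
8: ✓ ADDMI  r0←0x2a
9: ✓ MOVMI  r1←0x85

FIX = (r0, 0x2a)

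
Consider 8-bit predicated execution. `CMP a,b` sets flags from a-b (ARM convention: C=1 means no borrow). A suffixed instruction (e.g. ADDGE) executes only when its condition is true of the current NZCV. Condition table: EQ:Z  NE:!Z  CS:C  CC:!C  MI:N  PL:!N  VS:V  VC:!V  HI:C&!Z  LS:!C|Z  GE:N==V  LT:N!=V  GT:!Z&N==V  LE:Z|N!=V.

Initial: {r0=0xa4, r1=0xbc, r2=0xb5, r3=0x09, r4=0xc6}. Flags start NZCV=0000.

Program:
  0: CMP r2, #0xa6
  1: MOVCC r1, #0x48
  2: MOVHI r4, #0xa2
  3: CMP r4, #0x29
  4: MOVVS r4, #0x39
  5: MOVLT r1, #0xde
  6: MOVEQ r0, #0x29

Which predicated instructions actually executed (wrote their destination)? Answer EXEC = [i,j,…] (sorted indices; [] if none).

[0] flags=0010 → (cmp)
[1] flags=0010 CC?F → skip
[2] flags=0010 HI?T → r4=0xa2
[3] flags=0011 → (cmp)
[4] flags=0011 VS?T → r4=0x39
[5] flags=0011 LT?T → r1=0xde
[6] flags=0011 EQ?F → skip

EXEC = [2,4,5]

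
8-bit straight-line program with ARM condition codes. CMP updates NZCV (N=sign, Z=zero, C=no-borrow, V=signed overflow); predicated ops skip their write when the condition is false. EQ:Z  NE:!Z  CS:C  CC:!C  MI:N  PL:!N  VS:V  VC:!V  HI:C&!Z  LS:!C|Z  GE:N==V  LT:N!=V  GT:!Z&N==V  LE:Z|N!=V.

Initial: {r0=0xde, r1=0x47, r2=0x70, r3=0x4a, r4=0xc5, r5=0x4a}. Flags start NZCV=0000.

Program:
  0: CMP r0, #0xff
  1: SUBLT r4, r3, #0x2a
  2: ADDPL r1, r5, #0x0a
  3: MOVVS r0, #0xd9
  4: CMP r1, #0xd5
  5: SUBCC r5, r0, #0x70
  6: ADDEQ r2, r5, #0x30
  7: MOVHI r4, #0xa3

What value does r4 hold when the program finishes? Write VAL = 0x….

[0] flags=1000 → (cmp)
[1] flags=1000 LT?T → r4=0x20
[2] flags=1000 PL?F → skip
[3] flags=1000 VS?F → skip
[4] flags=0000 → (cmp)
[5] flags=0000 CC?T → r5=0x6e
[6] flags=0000 EQ?F → skip
[7] flags=0000 HI?F → skip

VAL = 0x20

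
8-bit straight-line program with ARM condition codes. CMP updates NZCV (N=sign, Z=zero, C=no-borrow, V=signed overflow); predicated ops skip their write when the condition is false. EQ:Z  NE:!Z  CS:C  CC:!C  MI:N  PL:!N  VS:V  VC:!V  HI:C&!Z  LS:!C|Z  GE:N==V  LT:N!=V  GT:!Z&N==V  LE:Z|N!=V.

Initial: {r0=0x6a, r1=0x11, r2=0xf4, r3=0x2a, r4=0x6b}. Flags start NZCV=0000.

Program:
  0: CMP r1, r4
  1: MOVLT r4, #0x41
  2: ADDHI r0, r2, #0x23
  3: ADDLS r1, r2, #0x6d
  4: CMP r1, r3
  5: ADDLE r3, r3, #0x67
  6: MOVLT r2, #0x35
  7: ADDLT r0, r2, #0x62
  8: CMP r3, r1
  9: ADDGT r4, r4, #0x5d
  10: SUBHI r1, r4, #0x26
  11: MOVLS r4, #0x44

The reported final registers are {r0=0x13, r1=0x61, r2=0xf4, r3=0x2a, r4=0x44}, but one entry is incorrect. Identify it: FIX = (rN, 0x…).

FIX = (r0, 0x6a)

0: ✓ CMP  NZCV=1000
1: ✓ MOVLT  r4←0x41
2: · ADDHI
3: ✓ ADDLS  r1←0x61
4: ✓ CMP  NZCV=0010
5: · ADDLE
6: · MOVLT
7: · ADDLT
8: ✓ CMP  NZCV=1000
9: · ADDGT
10: · SUBHI
11: ✓ MOVLS  r4←0x44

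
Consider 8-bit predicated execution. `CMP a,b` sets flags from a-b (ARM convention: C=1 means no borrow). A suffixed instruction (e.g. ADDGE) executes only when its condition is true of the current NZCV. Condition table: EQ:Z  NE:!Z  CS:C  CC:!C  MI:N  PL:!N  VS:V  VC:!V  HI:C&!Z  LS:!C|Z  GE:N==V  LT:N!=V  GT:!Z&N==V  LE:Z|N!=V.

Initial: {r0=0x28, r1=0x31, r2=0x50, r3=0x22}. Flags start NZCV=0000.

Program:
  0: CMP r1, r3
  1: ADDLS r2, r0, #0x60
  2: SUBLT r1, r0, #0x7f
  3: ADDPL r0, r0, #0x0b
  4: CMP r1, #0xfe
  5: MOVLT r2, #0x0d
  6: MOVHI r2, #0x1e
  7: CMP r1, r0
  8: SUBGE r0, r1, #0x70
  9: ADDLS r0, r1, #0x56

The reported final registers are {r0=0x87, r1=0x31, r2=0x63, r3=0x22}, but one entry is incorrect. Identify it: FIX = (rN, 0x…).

[0] flags=0010 → (cmp)
[1] flags=0010 LS?F → skip
[2] flags=0010 LT?F → skip
[3] flags=0010 PL?T → r0=0x33
[4] flags=0000 → (cmp)
[5] flags=0000 LT?F → skip
[6] flags=0000 HI?F → skip
[7] flags=1000 → (cmp)
[8] flags=1000 GE?F → skip
[9] flags=1000 LS?T → r0=0x87

FIX = (r2, 0x50)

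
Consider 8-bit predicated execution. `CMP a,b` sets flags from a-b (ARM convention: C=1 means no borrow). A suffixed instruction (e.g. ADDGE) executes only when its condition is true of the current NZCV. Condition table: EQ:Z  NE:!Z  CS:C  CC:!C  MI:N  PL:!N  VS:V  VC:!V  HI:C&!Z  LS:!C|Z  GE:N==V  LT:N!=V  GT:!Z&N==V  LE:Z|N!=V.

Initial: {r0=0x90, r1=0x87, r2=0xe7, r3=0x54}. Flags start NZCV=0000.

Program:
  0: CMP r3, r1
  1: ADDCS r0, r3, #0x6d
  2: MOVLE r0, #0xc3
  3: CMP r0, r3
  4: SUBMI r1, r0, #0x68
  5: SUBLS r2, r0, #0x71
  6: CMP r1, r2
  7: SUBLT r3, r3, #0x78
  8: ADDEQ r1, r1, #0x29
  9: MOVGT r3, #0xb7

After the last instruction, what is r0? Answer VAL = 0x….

VAL = 0x90

[0] flags=1001 → (cmp)
[1] flags=1001 CS?F → skip
[2] flags=1001 LE?F → skip
[3] flags=0011 → (cmp)
[4] flags=0011 MI?F → skip
[5] flags=0011 LS?F → skip
[6] flags=1000 → (cmp)
[7] flags=1000 LT?T → r3=0xdc
[8] flags=1000 EQ?F → skip
[9] flags=1000 GT?F → skip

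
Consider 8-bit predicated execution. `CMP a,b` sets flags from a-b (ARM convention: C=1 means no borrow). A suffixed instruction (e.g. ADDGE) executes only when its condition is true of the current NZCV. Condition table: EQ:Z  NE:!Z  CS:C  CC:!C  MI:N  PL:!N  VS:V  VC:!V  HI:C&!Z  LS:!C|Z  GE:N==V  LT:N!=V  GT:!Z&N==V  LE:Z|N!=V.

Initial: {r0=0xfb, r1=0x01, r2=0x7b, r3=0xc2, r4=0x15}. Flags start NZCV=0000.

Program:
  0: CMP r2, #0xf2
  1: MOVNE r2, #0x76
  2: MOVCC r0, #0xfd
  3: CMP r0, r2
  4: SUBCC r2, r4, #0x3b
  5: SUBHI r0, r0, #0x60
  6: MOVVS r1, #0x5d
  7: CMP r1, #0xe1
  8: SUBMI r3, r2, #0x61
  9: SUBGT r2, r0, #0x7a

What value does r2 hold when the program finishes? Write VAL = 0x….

VAL = 0x23

[0] flags=1001 → (cmp)
[1] flags=1001 NE?T → r2=0x76
[2] flags=1001 CC?T → r0=0xfd
[3] flags=1010 → (cmp)
[4] flags=1010 CC?F → skip
[5] flags=1010 HI?T → r0=0x9d
[6] flags=1010 VS?F → skip
[7] flags=0000 → (cmp)
[8] flags=0000 MI?F → skip
[9] flags=0000 GT?T → r2=0x23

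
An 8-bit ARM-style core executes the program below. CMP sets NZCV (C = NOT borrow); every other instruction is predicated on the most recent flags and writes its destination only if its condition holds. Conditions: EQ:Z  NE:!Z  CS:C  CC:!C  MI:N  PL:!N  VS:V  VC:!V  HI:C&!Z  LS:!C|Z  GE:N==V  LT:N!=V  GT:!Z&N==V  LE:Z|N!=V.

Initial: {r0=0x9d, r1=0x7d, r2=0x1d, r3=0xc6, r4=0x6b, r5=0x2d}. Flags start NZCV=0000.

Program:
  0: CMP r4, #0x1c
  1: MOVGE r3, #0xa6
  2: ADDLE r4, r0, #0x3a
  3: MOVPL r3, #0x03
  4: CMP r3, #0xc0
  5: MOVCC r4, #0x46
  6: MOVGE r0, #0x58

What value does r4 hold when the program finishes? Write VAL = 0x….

0: ✓ CMP  NZCV=0010
1: ✓ MOVGE  r3←0xa6
2: · ADDLE
3: ✓ MOVPL  r3←0x03
4: ✓ CMP  NZCV=0000
5: ✓ MOVCC  r4←0x46
6: ✓ MOVGE  r0←0x58

VAL = 0x46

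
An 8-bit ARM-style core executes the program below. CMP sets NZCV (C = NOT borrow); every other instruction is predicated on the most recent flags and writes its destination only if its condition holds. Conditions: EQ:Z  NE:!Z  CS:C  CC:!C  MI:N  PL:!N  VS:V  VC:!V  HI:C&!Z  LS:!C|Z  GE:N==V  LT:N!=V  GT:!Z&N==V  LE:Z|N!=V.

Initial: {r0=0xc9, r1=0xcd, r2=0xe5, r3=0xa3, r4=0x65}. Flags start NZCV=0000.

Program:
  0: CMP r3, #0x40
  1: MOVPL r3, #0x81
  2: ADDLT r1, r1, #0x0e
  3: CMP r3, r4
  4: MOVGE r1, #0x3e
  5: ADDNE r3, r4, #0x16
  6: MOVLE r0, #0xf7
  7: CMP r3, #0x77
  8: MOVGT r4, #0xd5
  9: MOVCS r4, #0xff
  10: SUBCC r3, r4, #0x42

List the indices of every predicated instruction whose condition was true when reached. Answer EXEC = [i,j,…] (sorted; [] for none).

0: ✓ CMP  NZCV=0011
1: ✓ MOVPL  r3←0x81
2: ✓ ADDLT  r1←0xdb
3: ✓ CMP  NZCV=0011
4: · MOVGE
5: ✓ ADDNE  r3←0x7b
6: ✓ MOVLE  r0←0xf7
7: ✓ CMP  NZCV=0010
8: ✓ MOVGT  r4←0xd5
9: ✓ MOVCS  r4←0xff
10: · SUBCC

EXEC = [1,2,5,6,8,9]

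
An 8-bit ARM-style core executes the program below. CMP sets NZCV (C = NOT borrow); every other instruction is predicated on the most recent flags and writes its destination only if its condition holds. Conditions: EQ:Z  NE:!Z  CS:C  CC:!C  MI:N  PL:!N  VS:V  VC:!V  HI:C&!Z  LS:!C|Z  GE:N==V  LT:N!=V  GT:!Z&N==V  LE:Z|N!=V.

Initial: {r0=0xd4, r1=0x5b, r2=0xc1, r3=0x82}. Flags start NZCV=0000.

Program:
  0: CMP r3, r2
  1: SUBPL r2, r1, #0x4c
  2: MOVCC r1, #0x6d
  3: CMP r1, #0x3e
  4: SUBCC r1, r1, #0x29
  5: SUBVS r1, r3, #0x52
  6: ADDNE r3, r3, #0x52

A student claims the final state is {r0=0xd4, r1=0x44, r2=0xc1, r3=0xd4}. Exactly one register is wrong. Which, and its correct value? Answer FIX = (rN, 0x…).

[0] flags=1000 → (cmp)
[1] flags=1000 PL?F → skip
[2] flags=1000 CC?T → r1=0x6d
[3] flags=0010 → (cmp)
[4] flags=0010 CC?F → skip
[5] flags=0010 VS?F → skip
[6] flags=0010 NE?T → r3=0xd4

FIX = (r1, 0x6d)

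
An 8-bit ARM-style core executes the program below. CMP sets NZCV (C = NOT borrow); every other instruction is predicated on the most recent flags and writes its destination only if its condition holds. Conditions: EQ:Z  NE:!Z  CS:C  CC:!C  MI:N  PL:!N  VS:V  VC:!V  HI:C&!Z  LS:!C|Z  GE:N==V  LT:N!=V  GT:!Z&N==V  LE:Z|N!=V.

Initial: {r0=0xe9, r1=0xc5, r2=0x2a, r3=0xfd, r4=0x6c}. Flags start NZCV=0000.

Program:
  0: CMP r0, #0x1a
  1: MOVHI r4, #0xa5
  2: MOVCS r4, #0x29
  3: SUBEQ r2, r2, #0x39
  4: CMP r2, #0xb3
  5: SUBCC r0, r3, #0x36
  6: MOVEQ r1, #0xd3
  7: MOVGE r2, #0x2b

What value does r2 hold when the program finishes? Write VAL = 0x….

[0] flags=1010 → (cmp)
[1] flags=1010 HI?T → r4=0xa5
[2] flags=1010 CS?T → r4=0x29
[3] flags=1010 EQ?F → skip
[4] flags=0000 → (cmp)
[5] flags=0000 CC?T → r0=0xc7
[6] flags=0000 EQ?F → skip
[7] flags=0000 GE?T → r2=0x2b

VAL = 0x2b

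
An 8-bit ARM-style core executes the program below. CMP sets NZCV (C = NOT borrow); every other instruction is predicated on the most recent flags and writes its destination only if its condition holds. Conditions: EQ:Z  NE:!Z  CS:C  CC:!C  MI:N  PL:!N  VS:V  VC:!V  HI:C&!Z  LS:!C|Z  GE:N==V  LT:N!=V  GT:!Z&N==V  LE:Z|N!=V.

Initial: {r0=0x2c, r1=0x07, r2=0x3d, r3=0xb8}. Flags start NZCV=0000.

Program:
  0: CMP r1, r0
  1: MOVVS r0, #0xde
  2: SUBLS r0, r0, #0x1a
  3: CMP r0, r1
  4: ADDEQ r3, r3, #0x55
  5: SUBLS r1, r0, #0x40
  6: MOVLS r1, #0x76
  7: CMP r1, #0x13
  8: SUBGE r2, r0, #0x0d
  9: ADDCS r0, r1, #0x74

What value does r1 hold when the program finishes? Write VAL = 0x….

VAL = 0x07

0: ✓ CMP  NZCV=1000
1: · MOVVS
2: ✓ SUBLS  r0←0x12
3: ✓ CMP  NZCV=0010
4: · ADDEQ
5: · SUBLS
6: · MOVLS
7: ✓ CMP  NZCV=1000
8: · SUBGE
9: · ADDCS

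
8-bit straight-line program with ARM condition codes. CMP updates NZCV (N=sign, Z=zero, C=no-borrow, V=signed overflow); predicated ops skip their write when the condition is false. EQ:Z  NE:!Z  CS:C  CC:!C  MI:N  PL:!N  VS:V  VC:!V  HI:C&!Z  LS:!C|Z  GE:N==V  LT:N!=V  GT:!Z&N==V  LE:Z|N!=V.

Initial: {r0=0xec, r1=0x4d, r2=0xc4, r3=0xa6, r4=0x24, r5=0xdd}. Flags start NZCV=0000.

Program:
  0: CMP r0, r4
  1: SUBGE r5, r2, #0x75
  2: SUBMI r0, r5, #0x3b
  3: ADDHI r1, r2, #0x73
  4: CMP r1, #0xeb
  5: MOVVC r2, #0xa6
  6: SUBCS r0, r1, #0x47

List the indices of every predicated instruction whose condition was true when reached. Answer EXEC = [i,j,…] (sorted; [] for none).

0: ✓ CMP  NZCV=1010
1: · SUBGE
2: ✓ SUBMI  r0←0xa2
3: ✓ ADDHI  r1←0x37
4: ✓ CMP  NZCV=0000
5: ✓ MOVVC  r2←0xa6
6: · SUBCS

EXEC = [2,3,5]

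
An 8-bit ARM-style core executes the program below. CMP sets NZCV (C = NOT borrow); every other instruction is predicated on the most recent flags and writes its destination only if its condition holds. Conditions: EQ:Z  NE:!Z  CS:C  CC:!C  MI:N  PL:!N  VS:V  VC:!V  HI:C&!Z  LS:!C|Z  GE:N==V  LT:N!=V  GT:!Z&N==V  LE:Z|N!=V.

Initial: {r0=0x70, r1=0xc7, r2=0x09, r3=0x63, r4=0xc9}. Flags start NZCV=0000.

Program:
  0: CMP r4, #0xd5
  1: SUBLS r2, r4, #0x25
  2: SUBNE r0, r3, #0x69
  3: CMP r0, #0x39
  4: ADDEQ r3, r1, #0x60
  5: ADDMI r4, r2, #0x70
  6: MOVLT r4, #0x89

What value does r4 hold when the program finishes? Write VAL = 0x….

0: ✓ CMP  NZCV=1000
1: ✓ SUBLS  r2←0xa4
2: ✓ SUBNE  r0←0xfa
3: ✓ CMP  NZCV=1010
4: · ADDEQ
5: ✓ ADDMI  r4←0x14
6: ✓ MOVLT  r4←0x89

VAL = 0x89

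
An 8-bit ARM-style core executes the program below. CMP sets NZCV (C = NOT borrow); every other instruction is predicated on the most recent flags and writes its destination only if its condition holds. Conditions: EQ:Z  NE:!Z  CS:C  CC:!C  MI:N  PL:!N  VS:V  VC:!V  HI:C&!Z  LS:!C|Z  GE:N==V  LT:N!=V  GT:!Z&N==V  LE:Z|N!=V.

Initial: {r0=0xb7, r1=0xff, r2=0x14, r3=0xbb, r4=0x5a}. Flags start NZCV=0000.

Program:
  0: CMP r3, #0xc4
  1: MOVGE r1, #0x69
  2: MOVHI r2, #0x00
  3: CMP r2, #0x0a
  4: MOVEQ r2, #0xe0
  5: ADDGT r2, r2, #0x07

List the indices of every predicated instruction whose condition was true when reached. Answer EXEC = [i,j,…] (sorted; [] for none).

EXEC = [5]

[0] flags=1000 → (cmp)
[1] flags=1000 GE?F → skip
[2] flags=1000 HI?F → skip
[3] flags=0010 → (cmp)
[4] flags=0010 EQ?F → skip
[5] flags=0010 GT?T → r2=0x1b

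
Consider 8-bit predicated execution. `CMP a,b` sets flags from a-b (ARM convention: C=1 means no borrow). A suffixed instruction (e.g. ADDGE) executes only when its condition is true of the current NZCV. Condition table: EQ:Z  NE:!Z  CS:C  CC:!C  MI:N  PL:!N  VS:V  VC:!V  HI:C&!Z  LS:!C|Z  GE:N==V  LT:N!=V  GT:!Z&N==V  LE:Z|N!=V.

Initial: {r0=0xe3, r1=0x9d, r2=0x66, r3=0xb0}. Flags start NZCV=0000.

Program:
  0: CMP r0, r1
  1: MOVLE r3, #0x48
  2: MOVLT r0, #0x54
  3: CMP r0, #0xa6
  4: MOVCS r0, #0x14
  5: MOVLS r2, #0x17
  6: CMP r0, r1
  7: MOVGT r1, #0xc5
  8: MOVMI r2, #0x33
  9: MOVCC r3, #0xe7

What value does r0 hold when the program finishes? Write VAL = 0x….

0: ✓ CMP  NZCV=0010
1: · MOVLE
2: · MOVLT
3: ✓ CMP  NZCV=0010
4: ✓ MOVCS  r0←0x14
5: · MOVLS
6: ✓ CMP  NZCV=0000
7: ✓ MOVGT  r1←0xc5
8: · MOVMI
9: ✓ MOVCC  r3←0xe7

VAL = 0x14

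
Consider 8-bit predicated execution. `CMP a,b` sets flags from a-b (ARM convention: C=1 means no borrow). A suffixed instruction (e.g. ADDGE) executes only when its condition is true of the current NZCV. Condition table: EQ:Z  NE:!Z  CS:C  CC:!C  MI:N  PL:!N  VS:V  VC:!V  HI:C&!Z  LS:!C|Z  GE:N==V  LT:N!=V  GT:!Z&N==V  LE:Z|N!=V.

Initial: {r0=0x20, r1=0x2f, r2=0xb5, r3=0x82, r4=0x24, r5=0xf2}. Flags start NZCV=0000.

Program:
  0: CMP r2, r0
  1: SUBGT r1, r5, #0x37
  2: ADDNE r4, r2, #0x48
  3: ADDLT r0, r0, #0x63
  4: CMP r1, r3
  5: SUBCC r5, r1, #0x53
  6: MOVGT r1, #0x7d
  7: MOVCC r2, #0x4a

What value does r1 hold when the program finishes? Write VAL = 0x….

[0] flags=1010 → (cmp)
[1] flags=1010 GT?F → skip
[2] flags=1010 NE?T → r4=0xfd
[3] flags=1010 LT?T → r0=0x83
[4] flags=1001 → (cmp)
[5] flags=1001 CC?T → r5=0xdc
[6] flags=1001 GT?T → r1=0x7d
[7] flags=1001 CC?T → r2=0x4a

VAL = 0x7d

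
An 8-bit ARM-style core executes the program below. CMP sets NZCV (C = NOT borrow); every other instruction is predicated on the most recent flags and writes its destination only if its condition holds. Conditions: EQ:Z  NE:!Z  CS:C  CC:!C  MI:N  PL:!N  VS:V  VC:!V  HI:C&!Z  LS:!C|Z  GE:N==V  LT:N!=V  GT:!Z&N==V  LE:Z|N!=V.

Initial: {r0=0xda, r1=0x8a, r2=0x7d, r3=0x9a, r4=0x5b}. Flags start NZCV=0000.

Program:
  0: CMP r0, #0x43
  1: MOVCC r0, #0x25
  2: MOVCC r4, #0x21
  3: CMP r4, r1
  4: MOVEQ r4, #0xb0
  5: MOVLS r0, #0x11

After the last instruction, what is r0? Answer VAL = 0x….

0: ✓ CMP  NZCV=1010
1: · MOVCC
2: · MOVCC
3: ✓ CMP  NZCV=1001
4: · MOVEQ
5: ✓ MOVLS  r0←0x11

VAL = 0x11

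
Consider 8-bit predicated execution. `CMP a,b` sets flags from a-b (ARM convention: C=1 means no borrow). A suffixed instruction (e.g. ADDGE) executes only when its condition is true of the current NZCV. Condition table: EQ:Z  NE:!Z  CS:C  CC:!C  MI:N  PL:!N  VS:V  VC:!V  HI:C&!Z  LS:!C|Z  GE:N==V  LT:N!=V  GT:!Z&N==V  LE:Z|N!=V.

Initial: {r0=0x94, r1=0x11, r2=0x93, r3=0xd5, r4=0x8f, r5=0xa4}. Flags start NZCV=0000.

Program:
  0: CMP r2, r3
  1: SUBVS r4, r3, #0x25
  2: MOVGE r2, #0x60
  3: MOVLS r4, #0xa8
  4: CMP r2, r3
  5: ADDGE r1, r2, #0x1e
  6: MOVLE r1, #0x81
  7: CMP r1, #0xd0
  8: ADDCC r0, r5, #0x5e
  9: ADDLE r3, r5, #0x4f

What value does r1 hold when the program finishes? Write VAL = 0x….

0: ✓ CMP  NZCV=1000
1: · SUBVS
2: · MOVGE
3: ✓ MOVLS  r4←0xa8
4: ✓ CMP  NZCV=1000
5: · ADDGE
6: ✓ MOVLE  r1←0x81
7: ✓ CMP  NZCV=1000
8: ✓ ADDCC  r0←0x02
9: ✓ ADDLE  r3←0xf3

VAL = 0x81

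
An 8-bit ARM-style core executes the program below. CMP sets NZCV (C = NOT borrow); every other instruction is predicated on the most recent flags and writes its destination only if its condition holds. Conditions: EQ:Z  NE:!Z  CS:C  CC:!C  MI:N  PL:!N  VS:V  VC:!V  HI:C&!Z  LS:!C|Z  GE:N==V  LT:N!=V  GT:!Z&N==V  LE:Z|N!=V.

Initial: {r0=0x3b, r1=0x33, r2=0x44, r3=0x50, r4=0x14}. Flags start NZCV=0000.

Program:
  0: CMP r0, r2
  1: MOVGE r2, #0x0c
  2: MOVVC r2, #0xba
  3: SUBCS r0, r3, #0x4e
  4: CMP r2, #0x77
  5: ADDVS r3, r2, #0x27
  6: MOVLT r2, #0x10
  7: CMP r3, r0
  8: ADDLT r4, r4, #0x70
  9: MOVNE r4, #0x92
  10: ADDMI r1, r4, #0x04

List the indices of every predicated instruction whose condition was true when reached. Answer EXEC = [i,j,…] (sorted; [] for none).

EXEC = [2,5,6,8,9,10]

0: ✓ CMP  NZCV=1000
1: · MOVGE
2: ✓ MOVVC  r2←0xba
3: · SUBCS
4: ✓ CMP  NZCV=0011
5: ✓ ADDVS  r3←0xe1
6: ✓ MOVLT  r2←0x10
7: ✓ CMP  NZCV=1010
8: ✓ ADDLT  r4←0x84
9: ✓ MOVNE  r4←0x92
10: ✓ ADDMI  r1←0x96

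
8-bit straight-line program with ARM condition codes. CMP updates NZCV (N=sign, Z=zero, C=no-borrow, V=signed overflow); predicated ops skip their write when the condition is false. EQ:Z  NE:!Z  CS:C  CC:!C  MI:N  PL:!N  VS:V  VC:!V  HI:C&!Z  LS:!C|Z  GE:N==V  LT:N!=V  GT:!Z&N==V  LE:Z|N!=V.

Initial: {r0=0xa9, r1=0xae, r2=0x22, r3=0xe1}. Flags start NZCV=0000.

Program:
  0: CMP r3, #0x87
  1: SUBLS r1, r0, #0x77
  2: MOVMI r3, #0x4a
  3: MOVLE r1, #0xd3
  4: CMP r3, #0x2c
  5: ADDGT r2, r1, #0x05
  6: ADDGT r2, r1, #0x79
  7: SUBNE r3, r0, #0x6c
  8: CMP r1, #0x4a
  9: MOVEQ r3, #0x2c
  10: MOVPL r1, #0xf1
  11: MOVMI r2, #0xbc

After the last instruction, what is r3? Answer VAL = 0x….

VAL = 0x3d

[0] flags=0010 → (cmp)
[1] flags=0010 LS?F → skip
[2] flags=0010 MI?F → skip
[3] flags=0010 LE?F → skip
[4] flags=1010 → (cmp)
[5] flags=1010 GT?F → skip
[6] flags=1010 GT?F → skip
[7] flags=1010 NE?T → r3=0x3d
[8] flags=0011 → (cmp)
[9] flags=0011 EQ?F → skip
[10] flags=0011 PL?T → r1=0xf1
[11] flags=0011 MI?F → skip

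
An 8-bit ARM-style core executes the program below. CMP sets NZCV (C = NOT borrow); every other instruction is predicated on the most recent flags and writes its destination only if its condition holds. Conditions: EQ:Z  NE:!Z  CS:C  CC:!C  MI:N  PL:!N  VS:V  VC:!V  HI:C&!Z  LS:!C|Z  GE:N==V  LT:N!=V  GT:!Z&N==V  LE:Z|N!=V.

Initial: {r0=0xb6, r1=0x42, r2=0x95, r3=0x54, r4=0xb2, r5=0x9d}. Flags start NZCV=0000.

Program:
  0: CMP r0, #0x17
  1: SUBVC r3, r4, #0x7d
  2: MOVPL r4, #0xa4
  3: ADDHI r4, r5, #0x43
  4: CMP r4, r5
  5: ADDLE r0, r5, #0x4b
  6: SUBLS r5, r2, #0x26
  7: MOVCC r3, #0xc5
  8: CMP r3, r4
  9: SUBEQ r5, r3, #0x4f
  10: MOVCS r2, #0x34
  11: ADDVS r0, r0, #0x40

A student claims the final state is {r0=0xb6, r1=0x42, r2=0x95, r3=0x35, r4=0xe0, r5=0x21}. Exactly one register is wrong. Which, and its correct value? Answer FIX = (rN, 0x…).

FIX = (r5, 0x9d)

[0] flags=1010 → (cmp)
[1] flags=1010 VC?T → r3=0x35
[2] flags=1010 PL?F → skip
[3] flags=1010 HI?T → r4=0xe0
[4] flags=0010 → (cmp)
[5] flags=0010 LE?F → skip
[6] flags=0010 LS?F → skip
[7] flags=0010 CC?F → skip
[8] flags=0000 → (cmp)
[9] flags=0000 EQ?F → skip
[10] flags=0000 CS?F → skip
[11] flags=0000 VS?F → skip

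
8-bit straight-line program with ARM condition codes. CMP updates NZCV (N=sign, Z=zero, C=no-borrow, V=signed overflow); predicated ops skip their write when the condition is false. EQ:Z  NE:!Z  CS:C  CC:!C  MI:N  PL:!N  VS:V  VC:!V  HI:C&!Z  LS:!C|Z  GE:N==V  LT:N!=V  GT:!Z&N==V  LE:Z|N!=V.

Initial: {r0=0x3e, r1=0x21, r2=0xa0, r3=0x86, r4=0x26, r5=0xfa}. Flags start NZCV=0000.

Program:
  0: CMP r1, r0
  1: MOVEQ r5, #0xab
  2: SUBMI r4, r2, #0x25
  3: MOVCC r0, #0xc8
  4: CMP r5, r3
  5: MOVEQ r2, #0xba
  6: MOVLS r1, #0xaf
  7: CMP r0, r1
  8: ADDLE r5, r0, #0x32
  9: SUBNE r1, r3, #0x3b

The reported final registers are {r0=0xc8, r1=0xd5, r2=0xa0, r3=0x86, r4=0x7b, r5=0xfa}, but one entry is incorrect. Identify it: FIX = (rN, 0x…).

FIX = (r1, 0x4b)

0: ✓ CMP  NZCV=1000
1: · MOVEQ
2: ✓ SUBMI  r4←0x7b
3: ✓ MOVCC  r0←0xc8
4: ✓ CMP  NZCV=0010
5: · MOVEQ
6: · MOVLS
7: ✓ CMP  NZCV=1010
8: ✓ ADDLE  r5←0xfa
9: ✓ SUBNE  r1←0x4b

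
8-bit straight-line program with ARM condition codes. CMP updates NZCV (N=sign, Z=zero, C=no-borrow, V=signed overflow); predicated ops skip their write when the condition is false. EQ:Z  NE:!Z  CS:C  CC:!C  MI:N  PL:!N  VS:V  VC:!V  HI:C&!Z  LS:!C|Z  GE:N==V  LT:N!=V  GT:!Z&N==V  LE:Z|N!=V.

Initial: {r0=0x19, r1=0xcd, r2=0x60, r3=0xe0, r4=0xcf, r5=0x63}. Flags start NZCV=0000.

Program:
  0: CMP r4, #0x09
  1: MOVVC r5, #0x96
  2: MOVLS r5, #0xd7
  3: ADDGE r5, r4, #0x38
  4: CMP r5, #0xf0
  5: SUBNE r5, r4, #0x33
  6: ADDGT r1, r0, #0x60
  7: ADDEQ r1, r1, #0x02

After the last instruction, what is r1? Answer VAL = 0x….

0: ✓ CMP  NZCV=1010
1: ✓ MOVVC  r5←0x96
2: · MOVLS
3: · ADDGE
4: ✓ CMP  NZCV=1000
5: ✓ SUBNE  r5←0x9c
6: · ADDGT
7: · ADDEQ

VAL = 0xcd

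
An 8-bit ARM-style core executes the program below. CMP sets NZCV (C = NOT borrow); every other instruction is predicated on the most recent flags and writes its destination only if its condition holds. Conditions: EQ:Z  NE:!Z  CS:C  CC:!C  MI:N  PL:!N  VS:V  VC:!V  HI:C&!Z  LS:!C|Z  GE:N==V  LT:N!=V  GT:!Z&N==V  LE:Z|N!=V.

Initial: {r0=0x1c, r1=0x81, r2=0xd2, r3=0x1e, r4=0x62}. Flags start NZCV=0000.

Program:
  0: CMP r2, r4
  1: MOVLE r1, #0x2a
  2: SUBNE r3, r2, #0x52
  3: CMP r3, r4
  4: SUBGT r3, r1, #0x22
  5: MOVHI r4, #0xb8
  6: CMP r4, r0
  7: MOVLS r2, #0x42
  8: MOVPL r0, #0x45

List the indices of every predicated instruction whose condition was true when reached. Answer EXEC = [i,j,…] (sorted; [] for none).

EXEC = [1,2,5]

[0] flags=0011 → (cmp)
[1] flags=0011 LE?T → r1=0x2a
[2] flags=0011 NE?T → r3=0x80
[3] flags=0011 → (cmp)
[4] flags=0011 GT?F → skip
[5] flags=0011 HI?T → r4=0xb8
[6] flags=1010 → (cmp)
[7] flags=1010 LS?F → skip
[8] flags=1010 PL?F → skip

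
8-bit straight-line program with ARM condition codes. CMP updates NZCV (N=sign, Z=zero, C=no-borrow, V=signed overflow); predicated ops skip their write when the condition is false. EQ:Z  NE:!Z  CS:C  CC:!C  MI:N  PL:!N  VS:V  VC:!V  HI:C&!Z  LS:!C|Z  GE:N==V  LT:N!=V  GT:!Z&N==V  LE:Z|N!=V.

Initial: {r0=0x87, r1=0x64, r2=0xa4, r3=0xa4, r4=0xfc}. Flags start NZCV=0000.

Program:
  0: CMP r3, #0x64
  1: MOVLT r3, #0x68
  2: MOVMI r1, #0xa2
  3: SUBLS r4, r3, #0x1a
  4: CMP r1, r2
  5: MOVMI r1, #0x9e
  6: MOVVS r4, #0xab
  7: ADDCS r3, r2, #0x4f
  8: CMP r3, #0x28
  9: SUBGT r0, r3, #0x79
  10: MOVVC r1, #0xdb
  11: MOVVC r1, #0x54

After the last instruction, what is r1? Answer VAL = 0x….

VAL = 0x54

[0] flags=0011 → (cmp)
[1] flags=0011 LT?T → r3=0x68
[2] flags=0011 MI?F → skip
[3] flags=0011 LS?F → skip
[4] flags=1001 → (cmp)
[5] flags=1001 MI?T → r1=0x9e
[6] flags=1001 VS?T → r4=0xab
[7] flags=1001 CS?F → skip
[8] flags=0010 → (cmp)
[9] flags=0010 GT?T → r0=0xef
[10] flags=0010 VC?T → r1=0xdb
[11] flags=0010 VC?T → r1=0x54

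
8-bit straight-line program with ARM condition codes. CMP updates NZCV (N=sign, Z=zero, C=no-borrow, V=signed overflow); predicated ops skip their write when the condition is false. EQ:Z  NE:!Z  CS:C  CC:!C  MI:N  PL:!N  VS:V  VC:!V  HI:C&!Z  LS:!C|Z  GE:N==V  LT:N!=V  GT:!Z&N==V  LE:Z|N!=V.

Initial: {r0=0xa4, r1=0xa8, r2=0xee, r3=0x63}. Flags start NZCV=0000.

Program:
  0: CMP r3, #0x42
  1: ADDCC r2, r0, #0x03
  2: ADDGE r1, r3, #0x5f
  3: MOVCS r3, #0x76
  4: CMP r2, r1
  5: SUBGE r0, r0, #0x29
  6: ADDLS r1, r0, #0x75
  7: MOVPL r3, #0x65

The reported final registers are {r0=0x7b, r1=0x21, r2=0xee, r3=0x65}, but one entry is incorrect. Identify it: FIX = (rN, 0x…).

FIX = (r1, 0xc2)

0: ✓ CMP  NZCV=0010
1: · ADDCC
2: ✓ ADDGE  r1←0xc2
3: ✓ MOVCS  r3←0x76
4: ✓ CMP  NZCV=0010
5: ✓ SUBGE  r0←0x7b
6: · ADDLS
7: ✓ MOVPL  r3←0x65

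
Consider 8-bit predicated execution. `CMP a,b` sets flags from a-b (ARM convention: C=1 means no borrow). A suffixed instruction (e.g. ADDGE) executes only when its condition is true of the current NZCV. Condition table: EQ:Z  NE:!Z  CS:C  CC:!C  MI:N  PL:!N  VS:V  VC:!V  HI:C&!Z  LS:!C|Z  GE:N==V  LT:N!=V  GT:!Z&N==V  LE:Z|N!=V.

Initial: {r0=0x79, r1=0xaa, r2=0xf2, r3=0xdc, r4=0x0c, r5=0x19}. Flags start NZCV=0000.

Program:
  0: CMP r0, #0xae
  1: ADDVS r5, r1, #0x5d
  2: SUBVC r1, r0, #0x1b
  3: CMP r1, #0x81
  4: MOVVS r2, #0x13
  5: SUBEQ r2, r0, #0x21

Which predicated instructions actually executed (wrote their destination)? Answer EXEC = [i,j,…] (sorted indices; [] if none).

EXEC = [1]

0: ✓ CMP  NZCV=1001
1: ✓ ADDVS  r5←0x07
2: · SUBVC
3: ✓ CMP  NZCV=0010
4: · MOVVS
5: · SUBEQ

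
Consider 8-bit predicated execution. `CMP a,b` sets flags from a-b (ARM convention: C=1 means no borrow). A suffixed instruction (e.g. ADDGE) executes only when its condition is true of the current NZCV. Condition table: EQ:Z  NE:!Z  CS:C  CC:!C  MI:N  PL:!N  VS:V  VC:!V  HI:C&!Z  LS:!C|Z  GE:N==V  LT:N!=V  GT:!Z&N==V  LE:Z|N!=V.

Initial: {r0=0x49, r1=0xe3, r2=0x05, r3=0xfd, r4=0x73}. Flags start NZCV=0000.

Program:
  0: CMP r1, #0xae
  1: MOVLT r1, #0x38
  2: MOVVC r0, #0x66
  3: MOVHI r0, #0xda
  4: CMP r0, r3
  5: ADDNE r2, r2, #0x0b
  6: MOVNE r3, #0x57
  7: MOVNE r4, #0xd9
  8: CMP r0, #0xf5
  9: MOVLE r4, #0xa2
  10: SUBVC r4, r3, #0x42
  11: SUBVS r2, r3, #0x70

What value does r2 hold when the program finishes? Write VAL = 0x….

[0] flags=0010 → (cmp)
[1] flags=0010 LT?F → skip
[2] flags=0010 VC?T → r0=0x66
[3] flags=0010 HI?T → r0=0xda
[4] flags=1000 → (cmp)
[5] flags=1000 NE?T → r2=0x10
[6] flags=1000 NE?T → r3=0x57
[7] flags=1000 NE?T → r4=0xd9
[8] flags=1000 → (cmp)
[9] flags=1000 LE?T → r4=0xa2
[10] flags=1000 VC?T → r4=0x15
[11] flags=1000 VS?F → skip

VAL = 0x10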